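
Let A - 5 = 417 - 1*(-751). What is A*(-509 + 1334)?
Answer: 967725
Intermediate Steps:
A = 1173 (A = 5 + (417 - 1*(-751)) = 5 + (417 + 751) = 5 + 1168 = 1173)
A*(-509 + 1334) = 1173*(-509 + 1334) = 1173*825 = 967725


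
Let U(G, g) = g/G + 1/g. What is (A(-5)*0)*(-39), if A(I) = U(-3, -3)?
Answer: 0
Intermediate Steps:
U(G, g) = 1/g + g/G (U(G, g) = g/G + 1/g = 1/g + g/G)
A(I) = 2/3 (A(I) = 1/(-3) - 3/(-3) = -1/3 - 3*(-1/3) = -1/3 + 1 = 2/3)
(A(-5)*0)*(-39) = ((2/3)*0)*(-39) = 0*(-39) = 0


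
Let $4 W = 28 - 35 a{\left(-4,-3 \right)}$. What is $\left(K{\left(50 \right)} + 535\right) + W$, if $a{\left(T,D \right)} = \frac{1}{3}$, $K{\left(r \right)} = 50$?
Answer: $\frac{7069}{12} \approx 589.08$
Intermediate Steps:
$a{\left(T,D \right)} = \frac{1}{3}$
$W = \frac{49}{12}$ ($W = \frac{28 - \frac{35}{3}}{4} = \frac{1}{4} \cdot \frac{49}{3} = \frac{49}{12} \approx 4.0833$)
$\left(K{\left(50 \right)} + 535\right) + W = \left(50 + 535\right) + \frac{49}{12} = 585 + \frac{49}{12} = \frac{7069}{12}$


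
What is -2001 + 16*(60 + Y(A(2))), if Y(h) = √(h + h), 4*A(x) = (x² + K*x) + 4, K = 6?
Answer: -1041 + 16*√10 ≈ -990.40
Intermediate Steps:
A(x) = 1 + x²/4 + 3*x/2 (A(x) = ((x² + 6*x) + 4)/4 = (4 + x² + 6*x)/4 = 1 + x²/4 + 3*x/2)
Y(h) = √2*√h (Y(h) = √(2*h) = √2*√h)
-2001 + 16*(60 + Y(A(2))) = -2001 + 16*(60 + √2*√(1 + (¼)*2² + (3/2)*2)) = -2001 + 16*(60 + √2*√(1 + (¼)*4 + 3)) = -2001 + 16*(60 + √2*√(1 + 1 + 3)) = -2001 + 16*(60 + √2*√5) = -2001 + 16*(60 + √10) = -2001 + (960 + 16*√10) = -1041 + 16*√10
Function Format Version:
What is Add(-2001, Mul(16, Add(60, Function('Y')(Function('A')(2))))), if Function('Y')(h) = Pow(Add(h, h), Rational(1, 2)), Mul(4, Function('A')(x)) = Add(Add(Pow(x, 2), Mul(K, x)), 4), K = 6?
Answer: Add(-1041, Mul(16, Pow(10, Rational(1, 2)))) ≈ -990.40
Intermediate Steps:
Function('A')(x) = Add(1, Mul(Rational(1, 4), Pow(x, 2)), Mul(Rational(3, 2), x)) (Function('A')(x) = Mul(Rational(1, 4), Add(Add(Pow(x, 2), Mul(6, x)), 4)) = Mul(Rational(1, 4), Add(4, Pow(x, 2), Mul(6, x))) = Add(1, Mul(Rational(1, 4), Pow(x, 2)), Mul(Rational(3, 2), x)))
Function('Y')(h) = Mul(Pow(2, Rational(1, 2)), Pow(h, Rational(1, 2))) (Function('Y')(h) = Pow(Mul(2, h), Rational(1, 2)) = Mul(Pow(2, Rational(1, 2)), Pow(h, Rational(1, 2))))
Add(-2001, Mul(16, Add(60, Function('Y')(Function('A')(2))))) = Add(-2001, Mul(16, Add(60, Mul(Pow(2, Rational(1, 2)), Pow(Add(1, Mul(Rational(1, 4), Pow(2, 2)), Mul(Rational(3, 2), 2)), Rational(1, 2)))))) = Add(-2001, Mul(16, Add(60, Mul(Pow(2, Rational(1, 2)), Pow(Add(1, Mul(Rational(1, 4), 4), 3), Rational(1, 2)))))) = Add(-2001, Mul(16, Add(60, Mul(Pow(2, Rational(1, 2)), Pow(Add(1, 1, 3), Rational(1, 2)))))) = Add(-2001, Mul(16, Add(60, Mul(Pow(2, Rational(1, 2)), Pow(5, Rational(1, 2)))))) = Add(-2001, Mul(16, Add(60, Pow(10, Rational(1, 2))))) = Add(-2001, Add(960, Mul(16, Pow(10, Rational(1, 2))))) = Add(-1041, Mul(16, Pow(10, Rational(1, 2))))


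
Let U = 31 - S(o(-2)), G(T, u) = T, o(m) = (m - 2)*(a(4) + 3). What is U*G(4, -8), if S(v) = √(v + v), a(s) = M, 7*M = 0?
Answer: 124 - 8*I*√6 ≈ 124.0 - 19.596*I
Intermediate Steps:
M = 0 (M = (⅐)*0 = 0)
a(s) = 0
o(m) = -6 + 3*m (o(m) = (m - 2)*(0 + 3) = (-2 + m)*3 = -6 + 3*m)
S(v) = √2*√v (S(v) = √(2*v) = √2*√v)
U = 31 - 2*I*√6 (U = 31 - √2*√(-6 + 3*(-2)) = 31 - √2*√(-6 - 6) = 31 - √2*√(-12) = 31 - √2*2*I*√3 = 31 - 2*I*√6 ≈ 31.0 - 4.899*I)
U*G(4, -8) = (31 - 2*I*√6)*4 = 124 - 8*I*√6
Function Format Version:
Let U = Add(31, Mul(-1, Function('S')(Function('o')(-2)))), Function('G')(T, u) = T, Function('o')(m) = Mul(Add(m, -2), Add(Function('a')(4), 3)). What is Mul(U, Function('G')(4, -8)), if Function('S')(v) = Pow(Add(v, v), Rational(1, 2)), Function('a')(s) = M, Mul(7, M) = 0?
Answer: Add(124, Mul(-8, I, Pow(6, Rational(1, 2)))) ≈ Add(124.00, Mul(-19.596, I))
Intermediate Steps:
M = 0 (M = Mul(Rational(1, 7), 0) = 0)
Function('a')(s) = 0
Function('o')(m) = Add(-6, Mul(3, m)) (Function('o')(m) = Mul(Add(m, -2), Add(0, 3)) = Mul(Add(-2, m), 3) = Add(-6, Mul(3, m)))
Function('S')(v) = Mul(Pow(2, Rational(1, 2)), Pow(v, Rational(1, 2))) (Function('S')(v) = Pow(Mul(2, v), Rational(1, 2)) = Mul(Pow(2, Rational(1, 2)), Pow(v, Rational(1, 2))))
U = Add(31, Mul(-2, I, Pow(6, Rational(1, 2)))) (U = Add(31, Mul(-1, Mul(Pow(2, Rational(1, 2)), Pow(Add(-6, Mul(3, -2)), Rational(1, 2))))) = Add(31, Mul(-1, Mul(Pow(2, Rational(1, 2)), Pow(Add(-6, -6), Rational(1, 2))))) = Add(31, Mul(-1, Mul(Pow(2, Rational(1, 2)), Pow(-12, Rational(1, 2))))) = Add(31, Mul(-1, Mul(Pow(2, Rational(1, 2)), Mul(2, I, Pow(3, Rational(1, 2)))))) = Add(31, Mul(-1, Mul(2, I, Pow(6, Rational(1, 2))))) = Add(31, Mul(-2, I, Pow(6, Rational(1, 2)))) ≈ Add(31.000, Mul(-4.8990, I)))
Mul(U, Function('G')(4, -8)) = Mul(Add(31, Mul(-2, I, Pow(6, Rational(1, 2)))), 4) = Add(124, Mul(-8, I, Pow(6, Rational(1, 2))))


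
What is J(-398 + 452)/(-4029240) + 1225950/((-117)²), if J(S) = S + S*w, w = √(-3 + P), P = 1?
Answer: 274424779933/3064237020 - 9*I*√2/671540 ≈ 89.557 - 1.8953e-5*I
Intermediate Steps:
w = I*√2 (w = √(-3 + 1) = √(-2) = I*√2 ≈ 1.4142*I)
J(S) = S + I*S*√2 (J(S) = S + S*(I*√2) = S + I*S*√2)
J(-398 + 452)/(-4029240) + 1225950/((-117)²) = ((-398 + 452)*(1 + I*√2))/(-4029240) + 1225950/((-117)²) = (54*(1 + I*√2))*(-1/4029240) + 1225950/13689 = (54 + 54*I*√2)*(-1/4029240) + 1225950*(1/13689) = (-9/671540 - 9*I*√2/671540) + 408650/4563 = 274424779933/3064237020 - 9*I*√2/671540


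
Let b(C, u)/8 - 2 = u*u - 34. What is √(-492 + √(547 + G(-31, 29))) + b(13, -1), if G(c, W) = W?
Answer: -248 + 6*I*√13 ≈ -248.0 + 21.633*I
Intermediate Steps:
b(C, u) = -256 + 8*u² (b(C, u) = 16 + 8*(u*u - 34) = 16 + 8*(u² - 34) = 16 + 8*(-34 + u²) = 16 + (-272 + 8*u²) = -256 + 8*u²)
√(-492 + √(547 + G(-31, 29))) + b(13, -1) = √(-492 + √(547 + 29)) + (-256 + 8*(-1)²) = √(-492 + √576) + (-256 + 8*1) = √(-492 + 24) + (-256 + 8) = √(-468) - 248 = 6*I*√13 - 248 = -248 + 6*I*√13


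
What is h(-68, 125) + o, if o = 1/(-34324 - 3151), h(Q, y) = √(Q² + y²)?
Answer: -1/37475 + √20249 ≈ 142.30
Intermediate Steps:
o = -1/37475 (o = 1/(-37475) = -1/37475 ≈ -2.6684e-5)
h(-68, 125) + o = √((-68)² + 125²) - 1/37475 = √(4624 + 15625) - 1/37475 = √20249 - 1/37475 = -1/37475 + √20249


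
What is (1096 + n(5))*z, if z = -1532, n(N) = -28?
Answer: -1636176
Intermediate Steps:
(1096 + n(5))*z = (1096 - 28)*(-1532) = 1068*(-1532) = -1636176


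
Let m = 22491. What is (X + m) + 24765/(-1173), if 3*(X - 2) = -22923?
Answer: 5798877/391 ≈ 14831.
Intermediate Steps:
X = -7639 (X = 2 + (⅓)*(-22923) = 2 - 7641 = -7639)
(X + m) + 24765/(-1173) = (-7639 + 22491) + 24765/(-1173) = 14852 + 24765*(-1/1173) = 14852 - 8255/391 = 5798877/391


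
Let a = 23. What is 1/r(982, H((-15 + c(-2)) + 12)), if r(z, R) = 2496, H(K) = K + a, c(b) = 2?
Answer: 1/2496 ≈ 0.00040064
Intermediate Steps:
H(K) = 23 + K (H(K) = K + 23 = 23 + K)
1/r(982, H((-15 + c(-2)) + 12)) = 1/2496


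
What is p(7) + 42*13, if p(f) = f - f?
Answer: 546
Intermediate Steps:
p(f) = 0
p(7) + 42*13 = 0 + 42*13 = 0 + 546 = 546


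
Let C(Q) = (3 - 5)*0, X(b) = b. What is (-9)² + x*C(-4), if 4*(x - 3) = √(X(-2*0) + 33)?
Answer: 81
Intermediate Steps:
C(Q) = 0 (C(Q) = -2*0 = 0)
x = 3 + √33/4 (x = 3 + √(-2*0 + 33)/4 = 3 + √(0 + 33)/4 = 3 + √33/4 ≈ 4.4361)
(-9)² + x*C(-4) = (-9)² + (3 + √33/4)*0 = 81 + 0 = 81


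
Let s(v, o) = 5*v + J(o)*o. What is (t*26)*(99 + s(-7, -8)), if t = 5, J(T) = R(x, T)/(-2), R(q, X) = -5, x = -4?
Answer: 5720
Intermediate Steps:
J(T) = 5/2 (J(T) = -5/(-2) = -5*(-1/2) = 5/2)
s(v, o) = 5*v + 5*o/2
(t*26)*(99 + s(-7, -8)) = (5*26)*(99 + (5*(-7) + (5/2)*(-8))) = 130*(99 + (-35 - 20)) = 130*(99 - 55) = 130*44 = 5720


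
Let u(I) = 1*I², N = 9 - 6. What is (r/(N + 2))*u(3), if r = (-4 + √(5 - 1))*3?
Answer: -54/5 ≈ -10.800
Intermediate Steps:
N = 3
u(I) = I²
r = -6 (r = (-4 + √4)*3 = (-4 + 2)*3 = -2*3 = -6)
(r/(N + 2))*u(3) = (-6/(3 + 2))*3² = (-6/5)*9 = ((⅕)*(-6))*9 = -6/5*9 = -54/5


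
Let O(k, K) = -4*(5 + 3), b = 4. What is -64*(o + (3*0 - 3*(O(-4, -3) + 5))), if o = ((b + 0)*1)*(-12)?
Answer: -2112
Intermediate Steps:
O(k, K) = -32 (O(k, K) = -4*8 = -32)
o = -48 (o = ((4 + 0)*1)*(-12) = (4*1)*(-12) = 4*(-12) = -48)
-64*(o + (3*0 - 3*(O(-4, -3) + 5))) = -64*(-48 + (3*0 - 3*(-32 + 5))) = -64*(-48 + (0 - 3*(-27))) = -64*(-48 + (0 + 81)) = -64*(-48 + 81) = -64*33 = -2112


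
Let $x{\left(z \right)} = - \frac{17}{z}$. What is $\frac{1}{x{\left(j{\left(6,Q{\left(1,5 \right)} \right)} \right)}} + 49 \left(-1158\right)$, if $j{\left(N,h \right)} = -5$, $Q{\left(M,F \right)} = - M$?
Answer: $- \frac{964609}{17} \approx -56742.0$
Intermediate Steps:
$\frac{1}{x{\left(j{\left(6,Q{\left(1,5 \right)} \right)} \right)}} + 49 \left(-1158\right) = \frac{1}{\left(-17\right) \frac{1}{-5}} + 49 \left(-1158\right) = \frac{1}{\left(-17\right) \left(- \frac{1}{5}\right)} - 56742 = \frac{1}{\frac{17}{5}} - 56742 = \frac{5}{17} - 56742 = - \frac{964609}{17}$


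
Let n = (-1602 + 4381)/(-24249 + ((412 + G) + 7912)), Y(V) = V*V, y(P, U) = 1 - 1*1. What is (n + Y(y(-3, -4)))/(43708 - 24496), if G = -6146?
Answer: -397/60575436 ≈ -6.5538e-6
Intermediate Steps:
y(P, U) = 0 (y(P, U) = 1 - 1 = 0)
Y(V) = V**2
n = -397/3153 (n = (-1602 + 4381)/(-24249 + ((412 - 6146) + 7912)) = 2779/(-24249 + (-5734 + 7912)) = 2779/(-24249 + 2178) = 2779/(-22071) = 2779*(-1/22071) = -397/3153 ≈ -0.12591)
(n + Y(y(-3, -4)))/(43708 - 24496) = (-397/3153 + 0**2)/(43708 - 24496) = (-397/3153 + 0)/19212 = -397/3153*1/19212 = -397/60575436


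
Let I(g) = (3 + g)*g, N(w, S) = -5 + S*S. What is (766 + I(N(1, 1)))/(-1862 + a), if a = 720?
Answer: -385/571 ≈ -0.67426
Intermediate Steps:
N(w, S) = -5 + S²
I(g) = g*(3 + g)
(766 + I(N(1, 1)))/(-1862 + a) = (766 + (-5 + 1²)*(3 + (-5 + 1²)))/(-1862 + 720) = (766 + (-5 + 1)*(3 + (-5 + 1)))/(-1142) = (766 - 4*(3 - 4))*(-1/1142) = (766 - 4*(-1))*(-1/1142) = (766 + 4)*(-1/1142) = 770*(-1/1142) = -385/571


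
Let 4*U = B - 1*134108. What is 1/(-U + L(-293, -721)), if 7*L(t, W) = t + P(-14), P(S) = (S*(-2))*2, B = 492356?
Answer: -7/627171 ≈ -1.1161e-5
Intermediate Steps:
P(S) = -4*S (P(S) = -2*S*2 = -4*S)
U = 89562 (U = (492356 - 1*134108)/4 = (492356 - 134108)/4 = (¼)*358248 = 89562)
L(t, W) = 8 + t/7 (L(t, W) = (t - 4*(-14))/7 = (t + 56)/7 = (56 + t)/7 = 8 + t/7)
1/(-U + L(-293, -721)) = 1/(-1*89562 + (8 + (⅐)*(-293))) = 1/(-89562 + (8 - 293/7)) = 1/(-89562 - 237/7) = 1/(-627171/7) = -7/627171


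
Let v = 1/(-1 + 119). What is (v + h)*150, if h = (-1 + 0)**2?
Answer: 8925/59 ≈ 151.27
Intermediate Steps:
h = 1 (h = (-1)**2 = 1)
v = 1/118 ≈ 0.0084746
(v + h)*150 = (1/118 + 1)*150 = (119/118)*150 = 8925/59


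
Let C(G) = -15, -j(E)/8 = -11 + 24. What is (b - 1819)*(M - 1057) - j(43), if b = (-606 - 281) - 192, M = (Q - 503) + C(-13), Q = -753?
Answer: 6746648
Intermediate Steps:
j(E) = -104 (j(E) = -8*(-11 + 24) = -8*13 = -104)
M = -1271 (M = (-753 - 503) - 15 = -1256 - 15 = -1271)
b = -1079 (b = -887 - 192 = -1079)
(b - 1819)*(M - 1057) - j(43) = (-1079 - 1819)*(-1271 - 1057) - 1*(-104) = -2898*(-2328) + 104 = 6746544 + 104 = 6746648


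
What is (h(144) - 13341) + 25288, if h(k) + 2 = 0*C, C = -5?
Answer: 11945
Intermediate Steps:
h(k) = -2 (h(k) = -2 + 0*(-5) = -2 + 0 = -2)
(h(144) - 13341) + 25288 = (-2 - 13341) + 25288 = -13343 + 25288 = 11945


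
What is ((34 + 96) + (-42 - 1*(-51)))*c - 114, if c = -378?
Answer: -52656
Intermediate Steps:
((34 + 96) + (-42 - 1*(-51)))*c - 114 = ((34 + 96) + (-42 - 1*(-51)))*(-378) - 114 = (130 + (-42 + 51))*(-378) - 114 = (130 + 9)*(-378) - 114 = 139*(-378) - 114 = -52542 - 114 = -52656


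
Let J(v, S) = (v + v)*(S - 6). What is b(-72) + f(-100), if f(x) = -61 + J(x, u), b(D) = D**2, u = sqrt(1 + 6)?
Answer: 6323 - 200*sqrt(7) ≈ 5793.9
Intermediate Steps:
u = sqrt(7) ≈ 2.6458
J(v, S) = 2*v*(-6 + S) (J(v, S) = (2*v)*(-6 + S) = 2*v*(-6 + S))
f(x) = -61 + 2*x*(-6 + sqrt(7))
b(-72) + f(-100) = (-72)**2 + (-61 - 2*(-100)*(6 - sqrt(7))) = 5184 + (-61 + (1200 - 200*sqrt(7))) = 5184 + (1139 - 200*sqrt(7)) = 6323 - 200*sqrt(7)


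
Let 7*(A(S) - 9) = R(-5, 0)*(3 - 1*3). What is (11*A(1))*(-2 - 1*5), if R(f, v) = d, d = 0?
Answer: -693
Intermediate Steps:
R(f, v) = 0
A(S) = 9 (A(S) = 9 + (0*(3 - 1*3))/7 = 9 + (0*(3 - 3))/7 = 9 + (0*0)/7 = 9 + (1/7)*0 = 9 + 0 = 9)
(11*A(1))*(-2 - 1*5) = (11*9)*(-2 - 1*5) = 99*(-2 - 5) = 99*(-7) = -693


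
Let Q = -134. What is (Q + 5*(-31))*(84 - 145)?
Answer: 17629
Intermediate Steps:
(Q + 5*(-31))*(84 - 145) = (-134 + 5*(-31))*(84 - 145) = (-134 - 155)*(-61) = -289*(-61) = 17629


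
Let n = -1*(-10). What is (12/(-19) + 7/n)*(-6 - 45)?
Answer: -663/190 ≈ -3.4895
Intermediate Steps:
n = 10
(12/(-19) + 7/n)*(-6 - 45) = (12/(-19) + 7/10)*(-6 - 45) = (12*(-1/19) + 7*(⅒))*(-51) = (-12/19 + 7/10)*(-51) = (13/190)*(-51) = -663/190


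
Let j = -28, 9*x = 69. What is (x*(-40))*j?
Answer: 25760/3 ≈ 8586.7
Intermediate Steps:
x = 23/3 (x = (⅑)*69 = 23/3 ≈ 7.6667)
(x*(-40))*j = ((23/3)*(-40))*(-28) = -920/3*(-28) = 25760/3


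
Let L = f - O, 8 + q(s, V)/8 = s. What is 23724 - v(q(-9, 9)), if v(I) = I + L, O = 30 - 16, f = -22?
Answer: 23896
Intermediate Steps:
q(s, V) = -64 + 8*s
O = 14
L = -36 (L = -22 - 1*14 = -22 - 14 = -36)
v(I) = -36 + I (v(I) = I - 36 = -36 + I)
23724 - v(q(-9, 9)) = 23724 - (-36 + (-64 + 8*(-9))) = 23724 - (-36 + (-64 - 72)) = 23724 - (-36 - 136) = 23724 - 1*(-172) = 23724 + 172 = 23896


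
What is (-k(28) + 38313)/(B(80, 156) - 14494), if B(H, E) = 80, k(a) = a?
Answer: -38285/14414 ≈ -2.6561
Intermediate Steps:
(-k(28) + 38313)/(B(80, 156) - 14494) = (-1*28 + 38313)/(80 - 14494) = (-28 + 38313)/(-14414) = 38285*(-1/14414) = -38285/14414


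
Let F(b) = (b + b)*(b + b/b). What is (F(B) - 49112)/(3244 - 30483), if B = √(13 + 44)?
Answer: 48998/27239 - 2*√57/27239 ≈ 1.7983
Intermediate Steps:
B = √57 ≈ 7.5498
F(b) = 2*b*(1 + b) (F(b) = (2*b)*(b + 1) = (2*b)*(1 + b) = 2*b*(1 + b))
(F(B) - 49112)/(3244 - 30483) = (2*√57*(1 + √57) - 49112)/(3244 - 30483) = (-49112 + 2*√57*(1 + √57))/(-27239) = (-49112 + 2*√57*(1 + √57))*(-1/27239) = 49112/27239 - 2*√57*(1 + √57)/27239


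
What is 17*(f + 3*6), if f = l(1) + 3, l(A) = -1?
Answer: 340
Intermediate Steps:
f = 2 (f = -1 + 3 = 2)
17*(f + 3*6) = 17*(2 + 3*6) = 17*(2 + 18) = 17*20 = 340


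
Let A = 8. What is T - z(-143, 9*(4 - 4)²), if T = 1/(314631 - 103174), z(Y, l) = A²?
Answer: -13533247/211457 ≈ -64.000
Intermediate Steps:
z(Y, l) = 64 (z(Y, l) = 8² = 64)
T = 1/211457 ≈ 4.7291e-6
T - z(-143, 9*(4 - 4)²) = 1/211457 - 1*64 = 1/211457 - 64 = -13533247/211457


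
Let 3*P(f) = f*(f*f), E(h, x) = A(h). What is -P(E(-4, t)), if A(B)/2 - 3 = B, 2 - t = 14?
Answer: 8/3 ≈ 2.6667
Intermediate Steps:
t = -12 (t = 2 - 1*14 = 2 - 14 = -12)
A(B) = 6 + 2*B
E(h, x) = 6 + 2*h
P(f) = f³/3 (P(f) = (f*(f*f))/3 = (f*f²)/3 = f³/3)
-P(E(-4, t)) = -(6 + 2*(-4))³/3 = -(6 - 8)³/3 = -(-2)³/3 = -(-8)/3 = -1*(-8/3) = 8/3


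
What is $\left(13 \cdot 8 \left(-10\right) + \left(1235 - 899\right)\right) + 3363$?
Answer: $2659$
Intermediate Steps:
$\left(13 \cdot 8 \left(-10\right) + \left(1235 - 899\right)\right) + 3363 = \left(104 \left(-10\right) + 336\right) + 3363 = \left(-1040 + 336\right) + 3363 = -704 + 3363 = 2659$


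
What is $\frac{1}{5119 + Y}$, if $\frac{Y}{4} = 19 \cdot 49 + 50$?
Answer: $\frac{1}{9043} \approx 0.00011058$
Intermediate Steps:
$Y = 3924$ ($Y = 4 \left(19 \cdot 49 + 50\right) = 4 \left(931 + 50\right) = 4 \cdot 981 = 3924$)
$\frac{1}{5119 + Y} = \frac{1}{5119 + 3924} = \frac{1}{9043}$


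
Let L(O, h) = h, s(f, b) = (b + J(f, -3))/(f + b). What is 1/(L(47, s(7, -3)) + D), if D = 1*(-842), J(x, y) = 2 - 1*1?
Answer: -2/1685 ≈ -0.0011869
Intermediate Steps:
J(x, y) = 1 (J(x, y) = 2 - 1 = 1)
s(f, b) = (1 + b)/(b + f) (s(f, b) = (b + 1)/(f + b) = (1 + b)/(b + f))
D = -842
1/(L(47, s(7, -3)) + D) = 1/((1 - 3)/(-3 + 7) - 842) = 1/(-2/4 - 842) = 1/((1/4)*(-2) - 842) = 1/(-1/2 - 842) = 1/(-1685/2) = -2/1685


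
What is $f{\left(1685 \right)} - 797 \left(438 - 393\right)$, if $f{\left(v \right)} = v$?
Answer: $-34180$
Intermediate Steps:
$f{\left(1685 \right)} - 797 \left(438 - 393\right) = 1685 - 797 \left(438 - 393\right) = 1685 - 35865 = -34180$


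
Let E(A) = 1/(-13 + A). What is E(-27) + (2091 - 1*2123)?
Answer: -1281/40 ≈ -32.025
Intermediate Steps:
E(-27) + (2091 - 1*2123) = 1/(-13 - 27) + (2091 - 1*2123) = 1/(-40) + (2091 - 2123) = -1/40 - 32 = -1281/40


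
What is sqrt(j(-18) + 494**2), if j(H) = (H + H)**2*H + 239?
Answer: sqrt(220947) ≈ 470.05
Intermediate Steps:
j(H) = 239 + 4*H**3 (j(H) = (2*H)**2*H + 239 = (4*H**2)*H + 239 = 4*H**3 + 239 = 239 + 4*H**3)
sqrt(j(-18) + 494**2) = sqrt((239 + 4*(-18)**3) + 494**2) = sqrt((239 + 4*(-5832)) + 244036) = sqrt((239 - 23328) + 244036) = sqrt(-23089 + 244036) = sqrt(220947)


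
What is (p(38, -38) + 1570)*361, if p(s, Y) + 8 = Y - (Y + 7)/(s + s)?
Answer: 2201245/4 ≈ 5.5031e+5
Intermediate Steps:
p(s, Y) = -8 + Y - (7 + Y)/(2*s) (p(s, Y) = -8 + (Y - (Y + 7)/(s + s)) = -8 + (Y - (7 + Y)/(2*s)) = -8 + Y - (7 + Y)/(2*s))
(p(38, -38) + 1570)*361 = ((½)*(-7 - 1*(-38) + 2*38*(-8 - 38))/38 + 1570)*361 = ((½)*(1/38)*(-7 + 38 + 2*38*(-46)) + 1570)*361 = ((½)*(1/38)*(-7 + 38 - 3496) + 1570)*361 = ((½)*(1/38)*(-3465) + 1570)*361 = (-3465/76 + 1570)*361 = (115855/76)*361 = 2201245/4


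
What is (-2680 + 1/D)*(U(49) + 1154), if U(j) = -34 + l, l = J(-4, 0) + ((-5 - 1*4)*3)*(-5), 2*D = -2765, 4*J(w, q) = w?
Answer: -9292393308/2765 ≈ -3.3607e+6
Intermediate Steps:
J(w, q) = w/4
D = -2765/2 (D = (½)*(-2765) = -2765/2 ≈ -1382.5)
l = 134 (l = (¼)*(-4) + ((-5 - 1*4)*3)*(-5) = -1 + ((-5 - 4)*3)*(-5) = -1 - 9*3*(-5) = -1 - 27*(-5) = -1 + 135 = 134)
U(j) = 100 (U(j) = -34 + 134 = 100)
(-2680 + 1/D)*(U(49) + 1154) = (-2680 + 1/(-2765/2))*(100 + 1154) = (-2680 - 2/2765)*1254 = -7410202/2765*1254 = -9292393308/2765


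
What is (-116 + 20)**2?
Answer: 9216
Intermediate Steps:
(-116 + 20)**2 = (-96)**2 = 9216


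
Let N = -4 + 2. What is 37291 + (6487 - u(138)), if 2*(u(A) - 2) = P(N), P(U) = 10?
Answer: 43771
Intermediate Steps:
N = -2
u(A) = 7 (u(A) = 2 + (1/2)*10 = 2 + 5 = 7)
37291 + (6487 - u(138)) = 37291 + (6487 - 1*7) = 37291 + (6487 - 7) = 37291 + 6480 = 43771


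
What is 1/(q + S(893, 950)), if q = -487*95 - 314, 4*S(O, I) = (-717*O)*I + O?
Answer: -4/608452373 ≈ -6.5741e-9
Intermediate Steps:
S(O, I) = O/4 - 717*I*O/4 (S(O, I) = ((-717*O)*I + O)/4 = (-717*I*O + O)/4 = (O - 717*I*O)/4 = O/4 - 717*I*O/4)
q = -46579 (q = -46265 - 314 = -46579)
1/(q + S(893, 950)) = 1/(-46579 + (¼)*893*(1 - 717*950)) = 1/(-46579 + (¼)*893*(1 - 681150)) = 1/(-46579 + (¼)*893*(-681149)) = 1/(-46579 - 608266057/4) = 1/(-608452373/4) = -4/608452373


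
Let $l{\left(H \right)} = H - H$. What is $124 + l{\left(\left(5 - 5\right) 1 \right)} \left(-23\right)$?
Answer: $124$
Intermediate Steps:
$l{\left(H \right)} = 0$
$124 + l{\left(\left(5 - 5\right) 1 \right)} \left(-23\right) = 124 + 0 \left(-23\right) = 124 + 0 = 124$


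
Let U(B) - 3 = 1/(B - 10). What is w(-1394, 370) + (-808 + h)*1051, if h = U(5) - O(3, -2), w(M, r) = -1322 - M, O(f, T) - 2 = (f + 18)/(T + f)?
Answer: -4351831/5 ≈ -8.7037e+5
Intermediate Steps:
O(f, T) = 2 + (18 + f)/(T + f) (O(f, T) = 2 + (f + 18)/(T + f) = 2 + (18 + f)/(T + f))
U(B) = 3 + 1/(-10 + B) (U(B) = 3 + 1/(B - 10) = 3 + 1/(-10 + B))
h = -101/5 (h = (-29 + 3*5)/(-10 + 5) - (18 + 2*(-2) + 3*3)/(-2 + 3) = (-29 + 15)/(-5) - (18 - 4 + 9)/1 = -⅕*(-14) - 23 = 14/5 - 1*23 = 14/5 - 23 = -101/5 ≈ -20.200)
w(-1394, 370) + (-808 + h)*1051 = (-1322 - 1*(-1394)) + (-808 - 101/5)*1051 = (-1322 + 1394) - 4141/5*1051 = 72 - 4352191/5 = -4351831/5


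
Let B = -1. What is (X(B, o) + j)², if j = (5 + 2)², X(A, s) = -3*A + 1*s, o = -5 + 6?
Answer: 2809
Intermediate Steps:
o = 1
X(A, s) = s - 3*A (X(A, s) = -3*A + s = s - 3*A)
j = 49 (j = 7² = 49)
(X(B, o) + j)² = ((1 - 3*(-1)) + 49)² = ((1 + 3) + 49)² = (4 + 49)² = 53² = 2809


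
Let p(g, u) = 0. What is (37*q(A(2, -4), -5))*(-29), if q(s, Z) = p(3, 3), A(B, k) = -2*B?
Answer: 0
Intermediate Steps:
q(s, Z) = 0
(37*q(A(2, -4), -5))*(-29) = (37*0)*(-29) = 0*(-29) = 0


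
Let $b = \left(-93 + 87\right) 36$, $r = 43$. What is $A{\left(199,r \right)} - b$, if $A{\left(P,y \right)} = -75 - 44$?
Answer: $97$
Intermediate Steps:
$A{\left(P,y \right)} = -119$
$b = -216$ ($b = \left(-6\right) 36 = -216$)
$A{\left(199,r \right)} - b = -119 - -216 = -119 + 216 = 97$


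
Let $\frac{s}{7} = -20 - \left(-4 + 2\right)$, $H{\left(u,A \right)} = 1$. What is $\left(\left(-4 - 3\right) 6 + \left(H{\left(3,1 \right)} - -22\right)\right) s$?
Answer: $2394$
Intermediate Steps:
$s = -126$ ($s = 7 \left(-20 - \left(-4 + 2\right)\right) = 7 \left(-20 - -2\right) = 7 \left(-20 + 2\right) = 7 \left(-18\right) = -126$)
$\left(\left(-4 - 3\right) 6 + \left(H{\left(3,1 \right)} - -22\right)\right) s = \left(\left(-4 - 3\right) 6 + \left(1 - -22\right)\right) \left(-126\right) = \left(\left(-7\right) 6 + \left(1 + 22\right)\right) \left(-126\right) = \left(-42 + 23\right) \left(-126\right) = \left(-19\right) \left(-126\right) = 2394$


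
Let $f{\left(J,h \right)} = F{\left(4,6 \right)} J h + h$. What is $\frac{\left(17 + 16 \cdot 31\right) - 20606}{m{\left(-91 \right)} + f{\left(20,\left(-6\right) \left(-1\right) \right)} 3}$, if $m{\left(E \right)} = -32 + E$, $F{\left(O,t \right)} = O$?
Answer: $- \frac{20093}{1335} \approx -15.051$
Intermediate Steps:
$f{\left(J,h \right)} = h + 4 J h$ ($f{\left(J,h \right)} = 4 J h + h = h + 4 J h$)
$\frac{\left(17 + 16 \cdot 31\right) - 20606}{m{\left(-91 \right)} + f{\left(20,\left(-6\right) \left(-1\right) \right)} 3} = \frac{\left(17 + 16 \cdot 31\right) - 20606}{\left(-32 - 91\right) + \left(-6\right) \left(-1\right) \left(1 + 4 \cdot 20\right) 3} = \frac{\left(17 + 496\right) - 20606}{-123 + 6 \left(1 + 80\right) 3} = \frac{513 - 20606}{-123 + 6 \cdot 81 \cdot 3} = - \frac{20093}{-123 + 486 \cdot 3} = - \frac{20093}{-123 + 1458} = - \frac{20093}{1335}$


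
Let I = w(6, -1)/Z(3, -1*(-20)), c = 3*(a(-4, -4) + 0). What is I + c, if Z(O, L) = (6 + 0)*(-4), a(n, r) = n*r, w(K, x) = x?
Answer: 1153/24 ≈ 48.042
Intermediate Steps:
Z(O, L) = -24 (Z(O, L) = 6*(-4) = -24)
c = 48 (c = 3*(-4*(-4) + 0) = 3*(16 + 0) = 3*16 = 48)
I = 1/24 (I = -1/(-24) = -1*(-1/24) = 1/24 ≈ 0.041667)
I + c = 1/24 + 48 = 1153/24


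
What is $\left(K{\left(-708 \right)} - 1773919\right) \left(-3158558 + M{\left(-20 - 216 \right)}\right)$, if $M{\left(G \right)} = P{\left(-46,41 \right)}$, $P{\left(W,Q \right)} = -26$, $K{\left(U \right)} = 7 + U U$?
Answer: $4019765610432$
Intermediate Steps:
$K{\left(U \right)} = 7 + U^{2}$
$M{\left(G \right)} = -26$
$\left(K{\left(-708 \right)} - 1773919\right) \left(-3158558 + M{\left(-20 - 216 \right)}\right) = \left(\left(7 + \left(-708\right)^{2}\right) - 1773919\right) \left(-3158558 - 26\right) = \left(\left(7 + 501264\right) - 1773919\right) \left(-3158584\right) = \left(501271 - 1773919\right) \left(-3158584\right) = \left(-1272648\right) \left(-3158584\right) = 4019765610432$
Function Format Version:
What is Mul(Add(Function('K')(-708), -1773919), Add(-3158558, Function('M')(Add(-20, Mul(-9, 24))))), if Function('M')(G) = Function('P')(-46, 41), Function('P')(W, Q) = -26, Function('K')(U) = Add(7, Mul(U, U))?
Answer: 4019765610432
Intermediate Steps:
Function('K')(U) = Add(7, Pow(U, 2))
Function('M')(G) = -26
Mul(Add(Function('K')(-708), -1773919), Add(-3158558, Function('M')(Add(-20, Mul(-9, 24))))) = Mul(Add(Add(7, Pow(-708, 2)), -1773919), Add(-3158558, -26)) = Mul(Add(Add(7, 501264), -1773919), -3158584) = Mul(Add(501271, -1773919), -3158584) = Mul(-1272648, -3158584) = 4019765610432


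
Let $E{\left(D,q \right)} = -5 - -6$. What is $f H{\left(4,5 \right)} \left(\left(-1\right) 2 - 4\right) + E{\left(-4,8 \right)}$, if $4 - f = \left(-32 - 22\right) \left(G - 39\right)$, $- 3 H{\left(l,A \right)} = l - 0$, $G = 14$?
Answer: $-10767$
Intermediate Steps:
$H{\left(l,A \right)} = - \frac{l}{3}$ ($H{\left(l,A \right)} = - \frac{l - 0}{3} = - \frac{l + 0}{3} = - \frac{l}{3}$)
$f = -1346$ ($f = 4 - \left(-32 - 22\right) \left(14 - 39\right) = 4 - \left(-54\right) \left(-25\right) = 4 - 1350 = -1346$)
$E{\left(D,q \right)} = 1$ ($E{\left(D,q \right)} = -5 + 6 = 1$)
$f H{\left(4,5 \right)} \left(\left(-1\right) 2 - 4\right) + E{\left(-4,8 \right)} = - 1346 \left(- \frac{1}{3}\right) 4 \left(\left(-1\right) 2 - 4\right) + 1 = - 1346 \left(- \frac{4 \left(-2 - 4\right)}{3}\right) + 1 = - 1346 \left(\left(- \frac{4}{3}\right) \left(-6\right)\right) + 1 = \left(-1346\right) 8 + 1 = -10768 + 1 = -10767$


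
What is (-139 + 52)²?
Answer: 7569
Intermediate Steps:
(-139 + 52)² = (-87)² = 7569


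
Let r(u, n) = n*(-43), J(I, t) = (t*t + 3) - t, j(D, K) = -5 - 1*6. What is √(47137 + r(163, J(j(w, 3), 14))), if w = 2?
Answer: √39182 ≈ 197.94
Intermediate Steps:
j(D, K) = -11 (j(D, K) = -5 - 6 = -11)
J(I, t) = 3 + t² - t (J(I, t) = (t² + 3) - t = (3 + t²) - t = 3 + t² - t)
r(u, n) = -43*n
√(47137 + r(163, J(j(w, 3), 14))) = √(47137 - 43*(3 + 14² - 1*14)) = √(47137 - 43*(3 + 196 - 14)) = √(47137 - 43*185) = √(47137 - 7955) = √39182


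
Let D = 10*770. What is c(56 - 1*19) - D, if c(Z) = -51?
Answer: -7751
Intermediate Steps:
D = 7700
c(56 - 1*19) - D = -51 - 1*7700 = -51 - 7700 = -7751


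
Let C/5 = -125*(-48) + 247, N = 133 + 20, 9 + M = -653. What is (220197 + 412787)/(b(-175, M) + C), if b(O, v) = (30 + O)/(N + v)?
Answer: 40273607/1987345 ≈ 20.265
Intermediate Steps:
M = -662 (M = -9 - 653 = -662)
N = 153
C = 31235 (C = 5*(-125*(-48) + 247) = 5*(6000 + 247) = 5*6247 = 31235)
b(O, v) = (30 + O)/(153 + v)
(220197 + 412787)/(b(-175, M) + C) = (220197 + 412787)/((30 - 175)/(153 - 662) + 31235) = 632984/(-145/(-509) + 31235) = 632984/(-1/509*(-145) + 31235) = 632984/(145/509 + 31235) = 632984/(15898760/509) = 632984*(509/15898760) = 40273607/1987345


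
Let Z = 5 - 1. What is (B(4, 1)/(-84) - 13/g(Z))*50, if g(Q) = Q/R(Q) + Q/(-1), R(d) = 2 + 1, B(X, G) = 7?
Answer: 2875/12 ≈ 239.58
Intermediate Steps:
R(d) = 3
Z = 4
g(Q) = -2*Q/3 (g(Q) = Q/3 + Q/(-1) = Q*(1/3) + Q*(-1) = Q/3 - Q = -2*Q/3)
(B(4, 1)/(-84) - 13/g(Z))*50 = (7/(-84) - 13/((-2/3*4)))*50 = (7*(-1/84) - 13/(-8/3))*50 = (-1/12 - 13*(-3/8))*50 = (-1/12 + 39/8)*50 = (115/24)*50 = 2875/12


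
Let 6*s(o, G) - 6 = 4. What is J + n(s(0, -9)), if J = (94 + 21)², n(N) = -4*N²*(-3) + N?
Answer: 13260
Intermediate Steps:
s(o, G) = 5/3 (s(o, G) = 1 + (⅙)*4 = 1 + ⅔ = 5/3)
n(N) = N + 12*N² (n(N) = 12*N² + N = N + 12*N²)
J = 13225 (J = 115² = 13225)
J + n(s(0, -9)) = 13225 + 5*(1 + 12*(5/3))/3 = 13225 + 5*(1 + 20)/3 = 13225 + (5/3)*21 = 13225 + 35 = 13260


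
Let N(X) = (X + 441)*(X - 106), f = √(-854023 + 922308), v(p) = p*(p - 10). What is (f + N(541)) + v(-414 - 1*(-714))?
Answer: 514170 + √68285 ≈ 5.1443e+5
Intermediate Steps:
v(p) = p*(-10 + p)
f = √68285 ≈ 261.31
N(X) = (-106 + X)*(441 + X) (N(X) = (441 + X)*(-106 + X) = (-106 + X)*(441 + X))
(f + N(541)) + v(-414 - 1*(-714)) = (√68285 + (-46746 + 541² + 335*541)) + (-414 - 1*(-714))*(-10 + (-414 - 1*(-714))) = (√68285 + (-46746 + 292681 + 181235)) + (-414 + 714)*(-10 + (-414 + 714)) = (√68285 + 427170) + 300*(-10 + 300) = (427170 + √68285) + 300*290 = (427170 + √68285) + 87000 = 514170 + √68285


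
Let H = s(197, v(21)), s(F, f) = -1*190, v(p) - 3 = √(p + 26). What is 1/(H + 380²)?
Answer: 1/144210 ≈ 6.9343e-6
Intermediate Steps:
v(p) = 3 + √(26 + p) (v(p) = 3 + √(p + 26) = 3 + √(26 + p))
s(F, f) = -190
H = -190
1/(H + 380²) = 1/(-190 + 380²) = 1/(-190 + 144400) = 1/144210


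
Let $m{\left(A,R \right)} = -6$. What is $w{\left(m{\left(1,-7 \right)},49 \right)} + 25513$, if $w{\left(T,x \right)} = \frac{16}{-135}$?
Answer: $\frac{3444239}{135} \approx 25513.0$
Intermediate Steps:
$w{\left(T,x \right)} = - \frac{16}{135}$ ($w{\left(T,x \right)} = 16 \left(- \frac{1}{135}\right) = - \frac{16}{135}$)
$w{\left(m{\left(1,-7 \right)},49 \right)} + 25513 = - \frac{16}{135} + 25513 = \frac{3444239}{135}$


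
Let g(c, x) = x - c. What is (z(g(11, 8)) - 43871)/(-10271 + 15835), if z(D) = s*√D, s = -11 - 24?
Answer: -43871/5564 - 35*I*√3/5564 ≈ -7.8848 - 0.010895*I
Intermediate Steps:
s = -35
z(D) = -35*√D
(z(g(11, 8)) - 43871)/(-10271 + 15835) = (-35*√(8 - 1*11) - 43871)/(-10271 + 15835) = (-35*√(8 - 11) - 43871)/5564 = (-35*I*√3 - 43871)*(1/5564) = (-43871 - 35*I*√3)*(1/5564) = -43871/5564 - 35*I*√3/5564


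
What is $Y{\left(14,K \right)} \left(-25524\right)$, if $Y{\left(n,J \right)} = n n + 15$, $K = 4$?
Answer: $-5385564$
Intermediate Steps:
$Y{\left(n,J \right)} = 15 + n^{2}$ ($Y{\left(n,J \right)} = n^{2} + 15 = 15 + n^{2}$)
$Y{\left(14,K \right)} \left(-25524\right) = \left(15 + 14^{2}\right) \left(-25524\right) = \left(15 + 196\right) \left(-25524\right) = 211 \left(-25524\right) = -5385564$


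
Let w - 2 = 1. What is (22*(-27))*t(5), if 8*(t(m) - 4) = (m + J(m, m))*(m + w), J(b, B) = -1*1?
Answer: -4752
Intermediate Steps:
w = 3 (w = 2 + 1 = 3)
J(b, B) = -1
t(m) = 4 + (-1 + m)*(3 + m)/8 (t(m) = 4 + ((m - 1)*(m + 3))/8 = 4 + ((-1 + m)*(3 + m))/8 = 4 + (-1 + m)*(3 + m)/8)
(22*(-27))*t(5) = (22*(-27))*(29/8 + (1/4)*5 + (1/8)*5**2) = -594*(29/8 + 5/4 + (1/8)*25) = -594*(29/8 + 5/4 + 25/8) = -594*8 = -4752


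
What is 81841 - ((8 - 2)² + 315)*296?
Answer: -22055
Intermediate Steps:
81841 - ((8 - 2)² + 315)*296 = 81841 - (6² + 315)*296 = 81841 - (36 + 315)*296 = 81841 - 351*296 = 81841 - 1*103896 = 81841 - 103896 = -22055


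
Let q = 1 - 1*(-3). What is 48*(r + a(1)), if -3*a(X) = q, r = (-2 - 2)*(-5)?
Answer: 896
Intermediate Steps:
r = 20 (r = -4*(-5) = 20)
q = 4 (q = 1 + 3 = 4)
a(X) = -4/3 (a(X) = -1/3*4 = -4/3)
48*(r + a(1)) = 48*(20 - 4/3) = 48*(56/3) = 896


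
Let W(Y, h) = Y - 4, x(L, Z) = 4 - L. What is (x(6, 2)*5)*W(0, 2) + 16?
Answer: 56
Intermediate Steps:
W(Y, h) = -4 + Y
(x(6, 2)*5)*W(0, 2) + 16 = ((4 - 1*6)*5)*(-4 + 0) + 16 = ((4 - 6)*5)*(-4) + 16 = -2*5*(-4) + 16 = -10*(-4) + 16 = 40 + 16 = 56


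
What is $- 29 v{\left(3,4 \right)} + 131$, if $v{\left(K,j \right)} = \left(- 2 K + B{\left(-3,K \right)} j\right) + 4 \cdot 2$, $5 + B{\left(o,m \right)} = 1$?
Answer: $537$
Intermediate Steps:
$B{\left(o,m \right)} = -4$ ($B{\left(o,m \right)} = -5 + 1 = -4$)
$v{\left(K,j \right)} = 8 - 4 j - 2 K$ ($v{\left(K,j \right)} = \left(- 2 K - 4 j\right) + 4 \cdot 2 = \left(- 4 j - 2 K\right) + 8 = 8 - 4 j - 2 K$)
$- 29 v{\left(3,4 \right)} + 131 = - 29 \left(8 - 16 - 6\right) + 131 = \left(-29\right) \left(-14\right) + 131 = 406 + 131 = 537$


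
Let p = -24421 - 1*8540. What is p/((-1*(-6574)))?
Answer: -32961/6574 ≈ -5.0138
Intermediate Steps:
p = -32961 (p = -24421 - 8540 = -32961)
p/((-1*(-6574))) = -32961/((-1*(-6574))) = -32961/6574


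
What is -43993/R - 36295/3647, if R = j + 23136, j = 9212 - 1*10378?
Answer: -136834803/11446370 ≈ -11.954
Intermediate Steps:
j = -1166 (j = 9212 - 10378 = -1166)
R = 21970 (R = -1166 + 23136 = 21970)
-43993/R - 36295/3647 = -43993/21970 - 36295/3647 = -43993*1/21970 - 36295*1/3647 = -43993/21970 - 5185/521 = -136834803/11446370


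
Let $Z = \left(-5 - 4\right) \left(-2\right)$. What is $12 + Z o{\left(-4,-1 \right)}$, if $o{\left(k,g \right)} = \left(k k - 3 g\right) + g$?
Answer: $336$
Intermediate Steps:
$o{\left(k,g \right)} = k^{2} - 2 g$ ($o{\left(k,g \right)} = \left(k^{2} - 3 g\right) + g = k^{2} - 2 g$)
$Z = 18$ ($Z = \left(-9\right) \left(-2\right) = 18$)
$12 + Z o{\left(-4,-1 \right)} = 12 + 18 \left(\left(-4\right)^{2} - -2\right) = 12 + 18 \left(16 + 2\right) = 12 + 18 \cdot 18 = 12 + 324 = 336$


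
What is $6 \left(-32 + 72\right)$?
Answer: $240$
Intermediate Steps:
$6 \left(-32 + 72\right) = 6 \cdot 40 = 240$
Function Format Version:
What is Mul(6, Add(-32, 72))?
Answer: 240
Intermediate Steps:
Mul(6, Add(-32, 72)) = Mul(6, 40) = 240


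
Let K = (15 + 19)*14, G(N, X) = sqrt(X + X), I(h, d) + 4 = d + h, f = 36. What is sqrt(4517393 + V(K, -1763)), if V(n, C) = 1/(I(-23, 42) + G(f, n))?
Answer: sqrt(67760896 + 9034786*sqrt(238))/sqrt(15 + 2*sqrt(238)) ≈ 2125.4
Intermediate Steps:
I(h, d) = -4 + d + h (I(h, d) = -4 + (d + h) = -4 + d + h)
G(N, X) = sqrt(2)*sqrt(X) (G(N, X) = sqrt(2*X) = sqrt(2)*sqrt(X))
K = 476 (K = 34*14 = 476)
V(n, C) = 1/(15 + sqrt(2)*sqrt(n)) (V(n, C) = 1/((-4 + 42 - 23) + sqrt(2)*sqrt(n)) = 1/(15 + sqrt(2)*sqrt(n)))
sqrt(4517393 + V(K, -1763)) = sqrt(4517393 + 1/(15 + sqrt(2)*sqrt(476))) = sqrt(4517393 + 1/(15 + sqrt(2)*(2*sqrt(119)))) = sqrt(4517393 + 1/(15 + 2*sqrt(238)))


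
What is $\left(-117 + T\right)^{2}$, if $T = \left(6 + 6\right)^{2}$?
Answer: $729$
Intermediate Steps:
$T = 144$ ($T = 12^{2} = 144$)
$\left(-117 + T\right)^{2} = \left(-117 + 144\right)^{2} = 27^{2} = 729$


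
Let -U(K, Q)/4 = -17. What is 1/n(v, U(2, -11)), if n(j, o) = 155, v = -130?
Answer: 1/155 ≈ 0.0064516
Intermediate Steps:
U(K, Q) = 68 (U(K, Q) = -4*(-17) = 68)
1/n(v, U(2, -11)) = 1/155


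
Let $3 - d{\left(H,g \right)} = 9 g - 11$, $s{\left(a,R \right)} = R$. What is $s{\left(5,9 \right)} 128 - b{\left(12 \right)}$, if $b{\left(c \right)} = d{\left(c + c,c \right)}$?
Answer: $1246$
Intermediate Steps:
$d{\left(H,g \right)} = 14 - 9 g$ ($d{\left(H,g \right)} = 3 - \left(9 g - 11\right) = 3 - \left(-11 + 9 g\right) = 14 - 9 g$)
$b{\left(c \right)} = 14 - 9 c$
$s{\left(5,9 \right)} 128 - b{\left(12 \right)} = 9 \cdot 128 - \left(14 - 108\right) = 1152 - \left(14 - 108\right) = 1152 - -94 = 1152 + 94 = 1246$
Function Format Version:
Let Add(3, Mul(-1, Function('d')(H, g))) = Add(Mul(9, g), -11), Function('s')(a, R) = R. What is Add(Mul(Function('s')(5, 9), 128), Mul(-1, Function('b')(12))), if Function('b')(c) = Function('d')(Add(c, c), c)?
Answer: 1246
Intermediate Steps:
Function('d')(H, g) = Add(14, Mul(-9, g)) (Function('d')(H, g) = Add(3, Mul(-1, Add(Mul(9, g), -11))) = Add(3, Mul(-1, Add(-11, Mul(9, g)))) = Add(3, Add(11, Mul(-9, g))) = Add(14, Mul(-9, g)))
Function('b')(c) = Add(14, Mul(-9, c))
Add(Mul(Function('s')(5, 9), 128), Mul(-1, Function('b')(12))) = Add(Mul(9, 128), Mul(-1, Add(14, Mul(-9, 12)))) = Add(1152, Mul(-1, Add(14, -108))) = Add(1152, Mul(-1, -94)) = Add(1152, 94) = 1246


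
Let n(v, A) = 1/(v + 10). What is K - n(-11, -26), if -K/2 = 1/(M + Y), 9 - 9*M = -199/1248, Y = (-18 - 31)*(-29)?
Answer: 15949639/15972103 ≈ 0.99859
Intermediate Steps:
n(v, A) = 1/(10 + v)
Y = 1421 (Y = -49*(-29) = 1421)
M = 11431/11232 (M = 1 - (-199)/(9*1248) = 1 - ⅑*(-199/1248) = 1 + 199/11232 = 11431/11232 ≈ 1.0177)
K = -22464/15972103 (K = -2/(11431/11232 + 1421) = -2/15972103/11232 = -2*11232/15972103 = -22464/15972103 ≈ -0.0014065)
K - n(-11, -26) = -22464/15972103 - 1/(10 - 11) = -22464/15972103 - 1/(-1) = -22464/15972103 - 1*(-1) = -22464/15972103 + 1 = 15949639/15972103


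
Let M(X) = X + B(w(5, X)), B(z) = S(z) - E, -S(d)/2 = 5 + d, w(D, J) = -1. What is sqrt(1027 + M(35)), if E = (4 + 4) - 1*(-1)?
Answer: sqrt(1045) ≈ 32.326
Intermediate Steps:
S(d) = -10 - 2*d (S(d) = -2*(5 + d) = -10 - 2*d)
E = 9 (E = 8 + 1 = 9)
B(z) = -19 - 2*z (B(z) = (-10 - 2*z) - 1*9 = (-10 - 2*z) - 9 = -19 - 2*z)
M(X) = -17 + X (M(X) = X + (-19 - 2*(-1)) = X + (-19 + 2) = X - 17 = -17 + X)
sqrt(1027 + M(35)) = sqrt(1027 + (-17 + 35)) = sqrt(1027 + 18) = sqrt(1045)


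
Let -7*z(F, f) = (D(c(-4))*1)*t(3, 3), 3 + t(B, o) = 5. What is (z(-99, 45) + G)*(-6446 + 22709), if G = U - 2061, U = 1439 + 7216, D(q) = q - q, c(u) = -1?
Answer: 107238222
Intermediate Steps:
D(q) = 0
t(B, o) = 2 (t(B, o) = -3 + 5 = 2)
U = 8655
z(F, f) = 0 (z(F, f) = -0*1*2/7 = -0*2 = -1/7*0 = 0)
G = 6594 (G = 8655 - 2061 = 6594)
(z(-99, 45) + G)*(-6446 + 22709) = (0 + 6594)*(-6446 + 22709) = 6594*16263 = 107238222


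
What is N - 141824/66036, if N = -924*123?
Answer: -1876316324/16509 ≈ -1.1365e+5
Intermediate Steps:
N = -113652
N - 141824/66036 = -113652 - 141824/66036 = -113652 - 1*35456/16509 = -113652 - 35456/16509 = -1876316324/16509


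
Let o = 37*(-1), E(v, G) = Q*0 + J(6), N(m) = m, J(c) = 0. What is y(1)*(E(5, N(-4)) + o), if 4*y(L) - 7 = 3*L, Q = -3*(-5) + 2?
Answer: -185/2 ≈ -92.500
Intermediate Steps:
Q = 17 (Q = 15 + 2 = 17)
E(v, G) = 0 (E(v, G) = 17*0 + 0 = 0 + 0 = 0)
y(L) = 7/4 + 3*L/4 (y(L) = 7/4 + (3*L)/4 = 7/4 + 3*L/4)
o = -37
y(1)*(E(5, N(-4)) + o) = (7/4 + (3/4)*1)*(0 - 37) = (7/4 + 3/4)*(-37) = (5/2)*(-37) = -185/2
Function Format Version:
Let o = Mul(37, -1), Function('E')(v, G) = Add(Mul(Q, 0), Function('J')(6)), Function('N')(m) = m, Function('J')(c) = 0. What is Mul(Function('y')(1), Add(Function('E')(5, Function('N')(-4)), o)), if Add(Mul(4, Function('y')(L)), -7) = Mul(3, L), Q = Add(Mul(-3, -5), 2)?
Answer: Rational(-185, 2) ≈ -92.500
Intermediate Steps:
Q = 17 (Q = Add(15, 2) = 17)
Function('E')(v, G) = 0 (Function('E')(v, G) = Add(Mul(17, 0), 0) = Add(0, 0) = 0)
Function('y')(L) = Add(Rational(7, 4), Mul(Rational(3, 4), L)) (Function('y')(L) = Add(Rational(7, 4), Mul(Rational(1, 4), Mul(3, L))) = Add(Rational(7, 4), Mul(Rational(3, 4), L)))
o = -37
Mul(Function('y')(1), Add(Function('E')(5, Function('N')(-4)), o)) = Mul(Add(Rational(7, 4), Mul(Rational(3, 4), 1)), Add(0, -37)) = Mul(Add(Rational(7, 4), Rational(3, 4)), -37) = Mul(Rational(5, 2), -37) = Rational(-185, 2)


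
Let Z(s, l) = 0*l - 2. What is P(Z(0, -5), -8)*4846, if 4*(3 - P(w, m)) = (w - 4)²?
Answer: -29076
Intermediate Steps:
Z(s, l) = -2 (Z(s, l) = 0 - 2 = -2)
P(w, m) = 3 - (-4 + w)²/4 (P(w, m) = 3 - (w - 4)²/4 = 3 - (-4 + w)²/4)
P(Z(0, -5), -8)*4846 = (3 - (-4 - 2)²/4)*4846 = (3 - ¼*(-6)²)*4846 = (3 - ¼*36)*4846 = (3 - 9)*4846 = -6*4846 = -29076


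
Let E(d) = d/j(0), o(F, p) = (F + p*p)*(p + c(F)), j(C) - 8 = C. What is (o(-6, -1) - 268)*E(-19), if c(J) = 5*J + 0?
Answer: 2147/8 ≈ 268.38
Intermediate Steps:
j(C) = 8 + C
c(J) = 5*J
o(F, p) = (F + p**2)*(p + 5*F) (o(F, p) = (F + p*p)*(p + 5*F) = (F + p**2)*(p + 5*F))
E(d) = d/8 (E(d) = d/(8 + 0) = d/8)
(o(-6, -1) - 268)*E(-19) = (((-1)**3 + 5*(-6)**2 - 6*(-1) + 5*(-6)*(-1)**2) - 268)*((1/8)*(-19)) = ((-1 + 5*36 + 6 + 5*(-6)*1) - 268)*(-19/8) = ((-1 + 180 + 6 - 30) - 268)*(-19/8) = (155 - 268)*(-19/8) = -113*(-19/8) = 2147/8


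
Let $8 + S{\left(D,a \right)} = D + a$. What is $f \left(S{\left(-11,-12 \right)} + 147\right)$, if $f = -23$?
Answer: $-2668$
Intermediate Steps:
$S{\left(D,a \right)} = -8 + D + a$ ($S{\left(D,a \right)} = -8 + \left(D + a\right) = -8 + D + a$)
$f \left(S{\left(-11,-12 \right)} + 147\right) = - 23 \left(\left(-8 - 11 - 12\right) + 147\right) = - 23 \left(-31 + 147\right) = \left(-23\right) 116 = -2668$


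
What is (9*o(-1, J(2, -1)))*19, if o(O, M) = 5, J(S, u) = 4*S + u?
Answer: 855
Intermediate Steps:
J(S, u) = u + 4*S
(9*o(-1, J(2, -1)))*19 = (9*5)*19 = 45*19 = 855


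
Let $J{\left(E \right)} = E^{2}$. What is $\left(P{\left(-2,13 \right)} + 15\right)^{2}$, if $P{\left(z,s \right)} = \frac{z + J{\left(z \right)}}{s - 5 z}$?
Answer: $\frac{120409}{529} \approx 227.62$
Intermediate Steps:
$P{\left(z,s \right)} = \frac{z + z^{2}}{s - 5 z}$
$\left(P{\left(-2,13 \right)} + 15\right)^{2} = \left(- \frac{2 \left(1 - 2\right)}{13 - -10} + 15\right)^{2} = \left(\left(-2\right) \frac{1}{13 + 10} \left(-1\right) + 15\right)^{2} = \left(\left(-2\right) \frac{1}{23} \left(-1\right) + 15\right)^{2} = \left(\frac{2}{23} + 15\right)^{2} = \left(\frac{347}{23}\right)^{2} = \frac{120409}{529}$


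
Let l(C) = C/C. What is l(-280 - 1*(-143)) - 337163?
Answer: -337162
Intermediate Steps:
l(C) = 1
l(-280 - 1*(-143)) - 337163 = 1 - 337163 = -337162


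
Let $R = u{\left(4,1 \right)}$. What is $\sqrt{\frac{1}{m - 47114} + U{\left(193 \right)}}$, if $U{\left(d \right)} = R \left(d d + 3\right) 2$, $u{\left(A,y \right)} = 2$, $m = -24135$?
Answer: $\frac{\sqrt{756427191437759}}{71249} \approx 386.02$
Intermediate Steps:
$R = 2$
$U{\left(d \right)} = 12 + 4 d^{2}$ ($U{\left(d \right)} = 2 \left(d d + 3\right) 2 = 2 \left(d^{2} + 3\right) 2 = 2 \left(3 + d^{2}\right) 2 = \left(6 + 2 d^{2}\right) 2 = 12 + 4 d^{2}$)
$\sqrt{\frac{1}{m - 47114} + U{\left(193 \right)}} = \sqrt{\frac{1}{-24135 - 47114} + \left(12 + 4 \cdot 193^{2}\right)} = \sqrt{\frac{1}{-71249} + \left(12 + 4 \cdot 37249\right)} = \sqrt{- \frac{1}{71249} + \left(12 + 148996\right)} = \sqrt{- \frac{1}{71249} + 149008} = \sqrt{\frac{10616670991}{71249}} = \frac{\sqrt{756427191437759}}{71249}$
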